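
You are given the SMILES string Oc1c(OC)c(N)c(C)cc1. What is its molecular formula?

Walk through each heavy atom and fill implicit hydrogens from standard valence (C 4, N 3, O 2, S 2, halogen 1); for lowercase aromatic atoms, an aromatic c carries 1 H when it has two neighbours and 0 H with three, and aromatic n carries 0 H:
  atom 1: O, bond orders sum to 1 (valence 2) → 1 H
  atom 2: aromatic c, 3 neighbours → 0 H
  atom 3: aromatic c, 3 neighbours → 0 H
  atom 4: O, bond orders sum to 2 (valence 2) → 0 H
  atom 5: C, bond orders sum to 1 (valence 4) → 3 H
  atom 6: aromatic c, 3 neighbours → 0 H
  atom 7: N, bond orders sum to 1 (valence 3) → 2 H
  atom 8: aromatic c, 3 neighbours → 0 H
  atom 9: C, bond orders sum to 1 (valence 4) → 3 H
  atom 10: aromatic c, 2 neighbours → 1 H
  atom 11: aromatic c, 2 neighbours → 1 H
Totals → C:8, H:11, N:1, O:2.
In Hill order: C8H11NO2.

C8H11NO2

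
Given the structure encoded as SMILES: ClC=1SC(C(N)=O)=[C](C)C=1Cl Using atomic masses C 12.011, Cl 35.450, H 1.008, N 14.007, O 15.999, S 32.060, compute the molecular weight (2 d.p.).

First, the molecular formula is C6H5Cl2NOS (counting implicit H from valence).
  C: 6 × 12.011 = 72.066
  Cl: 2 × 35.450 = 70.900
  H: 5 × 1.008 = 5.040
  N: 1 × 14.007 = 14.007
  O: 1 × 15.999 = 15.999
  S: 1 × 32.060 = 32.060
Sum: 6×12.011 + 2×35.450 + 5×1.008 + 1×14.007 + 1×15.999 + 1×32.060 = 210.072 → 210.07 g/mol.

210.07 g/mol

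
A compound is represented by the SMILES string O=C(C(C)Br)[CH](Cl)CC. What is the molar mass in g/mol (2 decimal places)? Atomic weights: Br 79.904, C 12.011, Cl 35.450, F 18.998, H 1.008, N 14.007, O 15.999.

213.50 g/mol

First, the molecular formula is C6H10BrClO (counting implicit H from valence).
  Br: 1 × 79.904 = 79.904
  C: 6 × 12.011 = 72.066
  Cl: 1 × 35.450 = 35.450
  H: 10 × 1.008 = 10.080
  O: 1 × 15.999 = 15.999
Sum: 1×79.904 + 6×12.011 + 1×35.450 + 10×1.008 + 1×15.999 = 213.499 → 213.50 g/mol.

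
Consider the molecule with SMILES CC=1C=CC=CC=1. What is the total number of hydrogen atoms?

Walk through each heavy atom and fill implicit hydrogens from standard valence (C 4, N 3, O 2, S 2, halogen 1):
  atom 1: C, bond orders sum to 1 (valence 4) → 3 H
  atom 2: C, bond orders sum to 4 (valence 4) → 0 H
  atom 3: C, bond orders sum to 3 (valence 4) → 1 H
  atom 4: C, bond orders sum to 3 (valence 4) → 1 H
  atom 5: C, bond orders sum to 3 (valence 4) → 1 H
  atom 6: C, bond orders sum to 3 (valence 4) → 1 H
  atom 7: C, bond orders sum to 3 (valence 4) → 1 H
Total hydrogens: 8.

8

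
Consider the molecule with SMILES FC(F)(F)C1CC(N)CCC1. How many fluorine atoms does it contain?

Scan the SMILES for F atoms (remember two-letter symbols like Cl and Br are single atoms).
Fluorine count: 3.

3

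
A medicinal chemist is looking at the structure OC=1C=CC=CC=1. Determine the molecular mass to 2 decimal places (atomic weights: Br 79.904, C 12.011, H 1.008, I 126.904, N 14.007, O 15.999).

First, the molecular formula is C6H6O (counting implicit H from valence).
  C: 6 × 12.011 = 72.066
  H: 6 × 1.008 = 6.048
  O: 1 × 15.999 = 15.999
Sum: 6×12.011 + 6×1.008 + 1×15.999 = 94.113 → 94.11 g/mol.

94.11 g/mol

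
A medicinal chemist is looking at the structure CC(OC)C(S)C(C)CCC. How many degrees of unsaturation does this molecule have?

Degree of unsaturation = (number of rings) + (number of π bonds).
Ring closures in the SMILES: 0.
π bonds: none → 0 DoU from unsaturation.
Total DoU = 0 + 0 = 0.

0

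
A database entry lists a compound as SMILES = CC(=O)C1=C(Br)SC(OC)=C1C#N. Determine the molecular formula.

Walk through each heavy atom and fill implicit hydrogens from standard valence (C 4, N 3, O 2, S 2, halogen 1):
  atom 1: C, bond orders sum to 1 (valence 4) → 3 H
  atom 2: C, bond orders sum to 4 (valence 4) → 0 H
  atom 3: O, bond orders sum to 2 (valence 2) → 0 H
  atom 4: C, bond orders sum to 4 (valence 4) → 0 H
  atom 5: C, bond orders sum to 4 (valence 4) → 0 H
  atom 6: Br (halogen, monovalent) → 0 H
  atom 7: S, bond orders sum to 2 (valence 2) → 0 H
  atom 8: C, bond orders sum to 4 (valence 4) → 0 H
  atom 9: O, bond orders sum to 2 (valence 2) → 0 H
  atom 10: C, bond orders sum to 1 (valence 4) → 3 H
  atom 11: C, bond orders sum to 4 (valence 4) → 0 H
  atom 12: C, bond orders sum to 4 (valence 4) → 0 H
  atom 13: N, bond orders sum to 3 (valence 3) → 0 H
Totals → C:8, H:6, Br:1, N:1, O:2, S:1.
In Hill order: C8H6BrNO2S.

C8H6BrNO2S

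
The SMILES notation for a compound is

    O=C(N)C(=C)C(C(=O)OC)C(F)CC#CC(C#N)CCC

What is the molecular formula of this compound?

Walk through each heavy atom and fill implicit hydrogens from standard valence (C 4, N 3, O 2, S 2, halogen 1):
  atom 1: O, bond orders sum to 2 (valence 2) → 0 H
  atom 2: C, bond orders sum to 4 (valence 4) → 0 H
  atom 3: N, bond orders sum to 1 (valence 3) → 2 H
  atom 4: C, bond orders sum to 4 (valence 4) → 0 H
  atom 5: C, bond orders sum to 2 (valence 4) → 2 H
  atom 6: C, bond orders sum to 3 (valence 4) → 1 H
  atom 7: C, bond orders sum to 4 (valence 4) → 0 H
  atom 8: O, bond orders sum to 2 (valence 2) → 0 H
  atom 9: O, bond orders sum to 2 (valence 2) → 0 H
  atom 10: C, bond orders sum to 1 (valence 4) → 3 H
  atom 11: C, bond orders sum to 3 (valence 4) → 1 H
  atom 12: F (halogen, monovalent) → 0 H
  atom 13: C, bond orders sum to 2 (valence 4) → 2 H
  atom 14: C, bond orders sum to 4 (valence 4) → 0 H
  atom 15: C, bond orders sum to 4 (valence 4) → 0 H
  atom 16: C, bond orders sum to 3 (valence 4) → 1 H
  atom 17: C, bond orders sum to 4 (valence 4) → 0 H
  atom 18: N, bond orders sum to 3 (valence 3) → 0 H
  atom 19: C, bond orders sum to 2 (valence 4) → 2 H
  atom 20: C, bond orders sum to 2 (valence 4) → 2 H
  atom 21: C, bond orders sum to 1 (valence 4) → 3 H
Totals → C:15, H:19, F:1, N:2, O:3.
In Hill order: C15H19FN2O3.

C15H19FN2O3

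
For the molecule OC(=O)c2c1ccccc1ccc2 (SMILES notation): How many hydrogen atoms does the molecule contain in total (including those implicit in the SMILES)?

Walk through each heavy atom and fill implicit hydrogens from standard valence (C 4, N 3, O 2, S 2, halogen 1); for lowercase aromatic atoms, an aromatic c carries 1 H when it has two neighbours and 0 H with three, and aromatic n carries 0 H:
  atom 1: O, bond orders sum to 1 (valence 2) → 1 H
  atom 2: C, bond orders sum to 4 (valence 4) → 0 H
  atom 3: O, bond orders sum to 2 (valence 2) → 0 H
  atom 4: aromatic c, 3 neighbours → 0 H
  atom 5: aromatic c, 3 neighbours → 0 H
  atom 6: aromatic c, 2 neighbours → 1 H
  atom 7: aromatic c, 2 neighbours → 1 H
  atom 8: aromatic c, 2 neighbours → 1 H
  atom 9: aromatic c, 2 neighbours → 1 H
  atom 10: aromatic c, 3 neighbours → 0 H
  atom 11: aromatic c, 2 neighbours → 1 H
  atom 12: aromatic c, 2 neighbours → 1 H
  atom 13: aromatic c, 2 neighbours → 1 H
Total hydrogens: 8.

8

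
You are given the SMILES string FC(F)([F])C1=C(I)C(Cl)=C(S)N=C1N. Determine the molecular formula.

C6H3ClF3IN2S

Walk through each heavy atom and fill implicit hydrogens from standard valence (C 4, N 3, O 2, S 2, halogen 1):
  atom 1: F (halogen, monovalent) → 0 H
  atom 2: C, bond orders sum to 4 (valence 4) → 0 H
  atom 3: F (halogen, monovalent) → 0 H
  atom 4: F with explicit H count 0
  atom 5: C, bond orders sum to 4 (valence 4) → 0 H
  atom 6: C, bond orders sum to 4 (valence 4) → 0 H
  atom 7: I (halogen, monovalent) → 0 H
  atom 8: C, bond orders sum to 4 (valence 4) → 0 H
  atom 9: Cl (halogen, monovalent) → 0 H
  atom 10: C, bond orders sum to 4 (valence 4) → 0 H
  atom 11: S, bond orders sum to 1 (valence 2) → 1 H
  atom 12: N, bond orders sum to 3 (valence 3) → 0 H
  atom 13: C, bond orders sum to 4 (valence 4) → 0 H
  atom 14: N, bond orders sum to 1 (valence 3) → 2 H
Totals → C:6, H:3, Cl:1, F:3, I:1, N:2, S:1.
In Hill order: C6H3ClF3IN2S.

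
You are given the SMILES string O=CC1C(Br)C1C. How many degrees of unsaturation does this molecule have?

2

Molecular formula: C5H7BrO.
DoU = (2C + 2 + N − H − X) / 2, where X is the halogen count and O/S are ignored.
    = (2·5 + 2 + 0 − 7 − 1) / 2 = 4 / 2 = 2.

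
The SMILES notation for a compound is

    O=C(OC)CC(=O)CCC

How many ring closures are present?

In SMILES, each pair of matching ring-closure digits denotes one ring-closing bond; the number of such bonds equals the number of independent rings.
Ring-closure bonds here: 0.

0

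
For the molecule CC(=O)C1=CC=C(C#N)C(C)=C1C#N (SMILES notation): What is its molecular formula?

C11H8N2O

Walk through each heavy atom and fill implicit hydrogens from standard valence (C 4, N 3, O 2, S 2, halogen 1):
  atom 1: C, bond orders sum to 1 (valence 4) → 3 H
  atom 2: C, bond orders sum to 4 (valence 4) → 0 H
  atom 3: O, bond orders sum to 2 (valence 2) → 0 H
  atom 4: C, bond orders sum to 4 (valence 4) → 0 H
  atom 5: C, bond orders sum to 3 (valence 4) → 1 H
  atom 6: C, bond orders sum to 3 (valence 4) → 1 H
  atom 7: C, bond orders sum to 4 (valence 4) → 0 H
  atom 8: C, bond orders sum to 4 (valence 4) → 0 H
  atom 9: N, bond orders sum to 3 (valence 3) → 0 H
  atom 10: C, bond orders sum to 4 (valence 4) → 0 H
  atom 11: C, bond orders sum to 1 (valence 4) → 3 H
  atom 12: C, bond orders sum to 4 (valence 4) → 0 H
  atom 13: C, bond orders sum to 4 (valence 4) → 0 H
  atom 14: N, bond orders sum to 3 (valence 3) → 0 H
Totals → C:11, H:8, N:2, O:1.
In Hill order: C11H8N2O.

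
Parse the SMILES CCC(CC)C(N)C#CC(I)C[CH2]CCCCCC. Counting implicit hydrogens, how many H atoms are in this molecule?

32

Walk through each heavy atom and fill implicit hydrogens from standard valence (C 4, N 3, O 2, S 2, halogen 1):
  atom 1: C, bond orders sum to 1 (valence 4) → 3 H
  atom 2: C, bond orders sum to 2 (valence 4) → 2 H
  atom 3: C, bond orders sum to 3 (valence 4) → 1 H
  atom 4: C, bond orders sum to 2 (valence 4) → 2 H
  atom 5: C, bond orders sum to 1 (valence 4) → 3 H
  atom 6: C, bond orders sum to 3 (valence 4) → 1 H
  atom 7: N, bond orders sum to 1 (valence 3) → 2 H
  atom 8: C, bond orders sum to 4 (valence 4) → 0 H
  atom 9: C, bond orders sum to 4 (valence 4) → 0 H
  atom 10: C, bond orders sum to 3 (valence 4) → 1 H
  atom 11: I (halogen, monovalent) → 0 H
  atom 12: C, bond orders sum to 2 (valence 4) → 2 H
  atom 13: C with explicit H count 2
  atom 14: C, bond orders sum to 2 (valence 4) → 2 H
  atom 15: C, bond orders sum to 2 (valence 4) → 2 H
  atom 16: C, bond orders sum to 2 (valence 4) → 2 H
  atom 17: C, bond orders sum to 2 (valence 4) → 2 H
  atom 18: C, bond orders sum to 2 (valence 4) → 2 H
  atom 19: C, bond orders sum to 1 (valence 4) → 3 H
Total hydrogens: 32.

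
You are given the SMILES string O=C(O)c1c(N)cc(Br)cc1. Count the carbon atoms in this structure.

Count every carbon token in the SMILES (each C, including those in ring-closure positions and inside branches).
Carbon count: 7.

7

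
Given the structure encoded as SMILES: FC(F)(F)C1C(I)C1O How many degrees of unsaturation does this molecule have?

Molecular formula: C4H4F3IO.
DoU = (2C + 2 + N − H − X) / 2, where X is the halogen count and O/S are ignored.
    = (2·4 + 2 + 0 − 4 − 4) / 2 = 2 / 2 = 1.

1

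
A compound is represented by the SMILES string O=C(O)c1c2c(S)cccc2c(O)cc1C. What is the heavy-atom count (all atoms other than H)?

Every atom symbol written in the SMILES (organic subset) is one heavy atom; implicit H are not written.
Heavy atoms by element → C:12, O:3, S:1.
Total: 16.

16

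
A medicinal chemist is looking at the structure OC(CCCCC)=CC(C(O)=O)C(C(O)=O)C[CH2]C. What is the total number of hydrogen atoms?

Walk through each heavy atom and fill implicit hydrogens from standard valence (C 4, N 3, O 2, S 2, halogen 1):
  atom 1: O, bond orders sum to 1 (valence 2) → 1 H
  atom 2: C, bond orders sum to 4 (valence 4) → 0 H
  atom 3: C, bond orders sum to 2 (valence 4) → 2 H
  atom 4: C, bond orders sum to 2 (valence 4) → 2 H
  atom 5: C, bond orders sum to 2 (valence 4) → 2 H
  atom 6: C, bond orders sum to 2 (valence 4) → 2 H
  atom 7: C, bond orders sum to 1 (valence 4) → 3 H
  atom 8: C, bond orders sum to 3 (valence 4) → 1 H
  atom 9: C, bond orders sum to 3 (valence 4) → 1 H
  atom 10: C, bond orders sum to 4 (valence 4) → 0 H
  atom 11: O, bond orders sum to 1 (valence 2) → 1 H
  atom 12: O, bond orders sum to 2 (valence 2) → 0 H
  atom 13: C, bond orders sum to 3 (valence 4) → 1 H
  atom 14: C, bond orders sum to 4 (valence 4) → 0 H
  atom 15: O, bond orders sum to 1 (valence 2) → 1 H
  atom 16: O, bond orders sum to 2 (valence 2) → 0 H
  atom 17: C, bond orders sum to 2 (valence 4) → 2 H
  atom 18: C with explicit H count 2
  atom 19: C, bond orders sum to 1 (valence 4) → 3 H
Total hydrogens: 24.

24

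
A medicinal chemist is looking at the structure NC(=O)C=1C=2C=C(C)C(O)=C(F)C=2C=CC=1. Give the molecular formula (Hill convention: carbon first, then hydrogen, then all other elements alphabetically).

Walk through each heavy atom and fill implicit hydrogens from standard valence (C 4, N 3, O 2, S 2, halogen 1):
  atom 1: N, bond orders sum to 1 (valence 3) → 2 H
  atom 2: C, bond orders sum to 4 (valence 4) → 0 H
  atom 3: O, bond orders sum to 2 (valence 2) → 0 H
  atom 4: C, bond orders sum to 4 (valence 4) → 0 H
  atom 5: C, bond orders sum to 4 (valence 4) → 0 H
  atom 6: C, bond orders sum to 3 (valence 4) → 1 H
  atom 7: C, bond orders sum to 4 (valence 4) → 0 H
  atom 8: C, bond orders sum to 1 (valence 4) → 3 H
  atom 9: C, bond orders sum to 4 (valence 4) → 0 H
  atom 10: O, bond orders sum to 1 (valence 2) → 1 H
  atom 11: C, bond orders sum to 4 (valence 4) → 0 H
  atom 12: F (halogen, monovalent) → 0 H
  atom 13: C, bond orders sum to 4 (valence 4) → 0 H
  atom 14: C, bond orders sum to 3 (valence 4) → 1 H
  atom 15: C, bond orders sum to 3 (valence 4) → 1 H
  atom 16: C, bond orders sum to 3 (valence 4) → 1 H
Totals → C:12, H:10, F:1, N:1, O:2.
In Hill order: C12H10FNO2.

C12H10FNO2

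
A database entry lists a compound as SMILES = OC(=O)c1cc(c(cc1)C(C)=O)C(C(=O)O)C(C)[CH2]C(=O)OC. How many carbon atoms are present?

16

Count every carbon token in the SMILES (each C, including those in ring-closure positions and inside branches).
Carbon count: 16.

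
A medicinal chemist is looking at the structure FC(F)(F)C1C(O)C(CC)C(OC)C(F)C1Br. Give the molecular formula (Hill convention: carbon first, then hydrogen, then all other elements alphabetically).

Walk through each heavy atom and fill implicit hydrogens from standard valence (C 4, N 3, O 2, S 2, halogen 1):
  atom 1: F (halogen, monovalent) → 0 H
  atom 2: C, bond orders sum to 4 (valence 4) → 0 H
  atom 3: F (halogen, monovalent) → 0 H
  atom 4: F (halogen, monovalent) → 0 H
  atom 5: C, bond orders sum to 3 (valence 4) → 1 H
  atom 6: C, bond orders sum to 3 (valence 4) → 1 H
  atom 7: O, bond orders sum to 1 (valence 2) → 1 H
  atom 8: C, bond orders sum to 3 (valence 4) → 1 H
  atom 9: C, bond orders sum to 2 (valence 4) → 2 H
  atom 10: C, bond orders sum to 1 (valence 4) → 3 H
  atom 11: C, bond orders sum to 3 (valence 4) → 1 H
  atom 12: O, bond orders sum to 2 (valence 2) → 0 H
  atom 13: C, bond orders sum to 1 (valence 4) → 3 H
  atom 14: C, bond orders sum to 3 (valence 4) → 1 H
  atom 15: F (halogen, monovalent) → 0 H
  atom 16: C, bond orders sum to 3 (valence 4) → 1 H
  atom 17: Br (halogen, monovalent) → 0 H
Totals → C:10, H:15, Br:1, F:4, O:2.

C10H15BrF4O2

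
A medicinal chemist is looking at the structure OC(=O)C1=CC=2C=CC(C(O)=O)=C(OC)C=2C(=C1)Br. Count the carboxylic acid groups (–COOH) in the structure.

2

The carboxylic acid motif appears at heavy-atom positions 2, 10 in the SMILES.
Other groups present: 1 ether.
Carboxylic acid count: 2.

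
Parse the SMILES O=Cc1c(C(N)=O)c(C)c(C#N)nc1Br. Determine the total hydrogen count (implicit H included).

Walk through each heavy atom and fill implicit hydrogens from standard valence (C 4, N 3, O 2, S 2, halogen 1); for lowercase aromatic atoms, an aromatic c carries 1 H when it has two neighbours and 0 H with three, and aromatic n carries 0 H:
  atom 1: O, bond orders sum to 2 (valence 2) → 0 H
  atom 2: C, bond orders sum to 3 (valence 4) → 1 H
  atom 3: aromatic c, 3 neighbours → 0 H
  atom 4: aromatic c, 3 neighbours → 0 H
  atom 5: C, bond orders sum to 4 (valence 4) → 0 H
  atom 6: N, bond orders sum to 1 (valence 3) → 2 H
  atom 7: O, bond orders sum to 2 (valence 2) → 0 H
  atom 8: aromatic c, 3 neighbours → 0 H
  atom 9: C, bond orders sum to 1 (valence 4) → 3 H
  atom 10: aromatic c, 3 neighbours → 0 H
  atom 11: C, bond orders sum to 4 (valence 4) → 0 H
  atom 12: N, bond orders sum to 3 (valence 3) → 0 H
  atom 13: aromatic n, 2 neighbours → 0 H
  atom 14: aromatic c, 3 neighbours → 0 H
  atom 15: Br (halogen, monovalent) → 0 H
Total hydrogens: 6.

6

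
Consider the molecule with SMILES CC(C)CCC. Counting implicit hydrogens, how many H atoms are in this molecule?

Walk through each heavy atom and fill implicit hydrogens from standard valence (C 4, N 3, O 2, S 2, halogen 1):
  atom 1: C, bond orders sum to 1 (valence 4) → 3 H
  atom 2: C, bond orders sum to 3 (valence 4) → 1 H
  atom 3: C, bond orders sum to 1 (valence 4) → 3 H
  atom 4: C, bond orders sum to 2 (valence 4) → 2 H
  atom 5: C, bond orders sum to 2 (valence 4) → 2 H
  atom 6: C, bond orders sum to 1 (valence 4) → 3 H
Total hydrogens: 14.

14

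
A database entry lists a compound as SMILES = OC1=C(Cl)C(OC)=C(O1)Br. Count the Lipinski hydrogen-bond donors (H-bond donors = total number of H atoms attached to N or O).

Donors: find every N or O and count the H atoms it carries.
  atom 1 (O): bond orders sum to 1 → 1 H
  atom 6 (O): bond orders sum to 2 → 0 H
  atom 9 (O): bond orders sum to 2 → 0 H
Lipinski HBD = 1.

1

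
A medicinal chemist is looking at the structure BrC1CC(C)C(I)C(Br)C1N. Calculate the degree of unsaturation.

Molecular formula: C7H12Br2IN.
DoU = (2C + 2 + N − H − X) / 2, where X is the halogen count and O/S are ignored.
    = (2·7 + 2 + 1 − 12 − 3) / 2 = 2 / 2 = 1.

1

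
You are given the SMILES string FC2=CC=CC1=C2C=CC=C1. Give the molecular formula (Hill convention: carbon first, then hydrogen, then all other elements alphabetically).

Walk through each heavy atom and fill implicit hydrogens from standard valence (C 4, N 3, O 2, S 2, halogen 1):
  atom 1: F (halogen, monovalent) → 0 H
  atom 2: C, bond orders sum to 4 (valence 4) → 0 H
  atom 3: C, bond orders sum to 3 (valence 4) → 1 H
  atom 4: C, bond orders sum to 3 (valence 4) → 1 H
  atom 5: C, bond orders sum to 3 (valence 4) → 1 H
  atom 6: C, bond orders sum to 4 (valence 4) → 0 H
  atom 7: C, bond orders sum to 4 (valence 4) → 0 H
  atom 8: C, bond orders sum to 3 (valence 4) → 1 H
  atom 9: C, bond orders sum to 3 (valence 4) → 1 H
  atom 10: C, bond orders sum to 3 (valence 4) → 1 H
  atom 11: C, bond orders sum to 3 (valence 4) → 1 H
Totals → C:10, H:7, F:1.

C10H7F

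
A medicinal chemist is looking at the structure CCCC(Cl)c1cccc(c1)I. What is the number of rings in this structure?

1

In SMILES, each pair of matching ring-closure digits denotes one ring-closing bond; the number of such bonds equals the number of independent rings.
Ring-closure bonds here: 1.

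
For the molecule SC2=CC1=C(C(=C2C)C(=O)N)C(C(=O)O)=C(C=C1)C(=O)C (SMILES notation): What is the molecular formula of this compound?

Walk through each heavy atom and fill implicit hydrogens from standard valence (C 4, N 3, O 2, S 2, halogen 1):
  atom 1: S, bond orders sum to 1 (valence 2) → 1 H
  atom 2: C, bond orders sum to 4 (valence 4) → 0 H
  atom 3: C, bond orders sum to 3 (valence 4) → 1 H
  atom 4: C, bond orders sum to 4 (valence 4) → 0 H
  atom 5: C, bond orders sum to 4 (valence 4) → 0 H
  atom 6: C, bond orders sum to 4 (valence 4) → 0 H
  atom 7: C, bond orders sum to 4 (valence 4) → 0 H
  atom 8: C, bond orders sum to 1 (valence 4) → 3 H
  atom 9: C, bond orders sum to 4 (valence 4) → 0 H
  atom 10: O, bond orders sum to 2 (valence 2) → 0 H
  atom 11: N, bond orders sum to 1 (valence 3) → 2 H
  atom 12: C, bond orders sum to 4 (valence 4) → 0 H
  atom 13: C, bond orders sum to 4 (valence 4) → 0 H
  atom 14: O, bond orders sum to 2 (valence 2) → 0 H
  atom 15: O, bond orders sum to 1 (valence 2) → 1 H
  atom 16: C, bond orders sum to 4 (valence 4) → 0 H
  atom 17: C, bond orders sum to 3 (valence 4) → 1 H
  atom 18: C, bond orders sum to 3 (valence 4) → 1 H
  atom 19: C, bond orders sum to 4 (valence 4) → 0 H
  atom 20: O, bond orders sum to 2 (valence 2) → 0 H
  atom 21: C, bond orders sum to 1 (valence 4) → 3 H
Totals → C:15, H:13, N:1, O:4, S:1.
In Hill order: C15H13NO4S.

C15H13NO4S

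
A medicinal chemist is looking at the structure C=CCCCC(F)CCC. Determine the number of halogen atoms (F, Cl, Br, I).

Halogen atoms appear at heavy-atom position 7 (1×F).
Other groups present: 1 alkene.
Halogen count: 1.

1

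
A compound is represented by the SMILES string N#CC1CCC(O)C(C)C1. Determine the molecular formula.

Walk through each heavy atom and fill implicit hydrogens from standard valence (C 4, N 3, O 2, S 2, halogen 1):
  atom 1: N, bond orders sum to 3 (valence 3) → 0 H
  atom 2: C, bond orders sum to 4 (valence 4) → 0 H
  atom 3: C, bond orders sum to 3 (valence 4) → 1 H
  atom 4: C, bond orders sum to 2 (valence 4) → 2 H
  atom 5: C, bond orders sum to 2 (valence 4) → 2 H
  atom 6: C, bond orders sum to 3 (valence 4) → 1 H
  atom 7: O, bond orders sum to 1 (valence 2) → 1 H
  atom 8: C, bond orders sum to 3 (valence 4) → 1 H
  atom 9: C, bond orders sum to 1 (valence 4) → 3 H
  atom 10: C, bond orders sum to 2 (valence 4) → 2 H
Totals → C:8, H:13, N:1, O:1.

C8H13NO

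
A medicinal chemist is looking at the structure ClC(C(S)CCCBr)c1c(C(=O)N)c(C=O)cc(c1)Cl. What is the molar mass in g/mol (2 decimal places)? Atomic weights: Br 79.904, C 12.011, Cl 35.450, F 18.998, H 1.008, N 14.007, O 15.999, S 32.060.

First, the molecular formula is C13H14BrCl2NO2S (counting implicit H from valence).
  Br: 1 × 79.904 = 79.904
  C: 13 × 12.011 = 156.143
  Cl: 2 × 35.450 = 70.900
  H: 14 × 1.008 = 14.112
  N: 1 × 14.007 = 14.007
  O: 2 × 15.999 = 31.998
  S: 1 × 32.060 = 32.060
Sum: 1×79.904 + 13×12.011 + 2×35.450 + 14×1.008 + 1×14.007 + 2×15.999 + 1×32.060 = 399.124 → 399.12 g/mol.

399.12 g/mol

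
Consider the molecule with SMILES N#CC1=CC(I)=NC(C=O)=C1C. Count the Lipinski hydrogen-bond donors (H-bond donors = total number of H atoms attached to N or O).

Donors: find every N or O and count the H atoms it carries.
  atom 1 (N): bond orders sum to 3 → 0 H
  atom 7 (N): bond orders sum to 3 → 0 H
  atom 10 (O): bond orders sum to 2 → 0 H
Lipinski HBD = 0.

0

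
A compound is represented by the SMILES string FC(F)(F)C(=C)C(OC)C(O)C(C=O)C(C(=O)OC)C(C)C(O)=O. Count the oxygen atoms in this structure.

7

Scan the SMILES for O atoms (remember two-letter symbols like Cl and Br are single atoms).
Oxygen count: 7.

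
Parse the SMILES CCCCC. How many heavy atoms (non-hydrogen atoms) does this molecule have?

5

Every atom symbol written in the SMILES (organic subset) is one heavy atom; implicit H are not written.
Heavy atoms by element → C:5.
Total: 5.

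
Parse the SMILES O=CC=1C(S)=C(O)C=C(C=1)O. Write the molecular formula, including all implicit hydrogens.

C7H6O3S

Walk through each heavy atom and fill implicit hydrogens from standard valence (C 4, N 3, O 2, S 2, halogen 1):
  atom 1: O, bond orders sum to 2 (valence 2) → 0 H
  atom 2: C, bond orders sum to 3 (valence 4) → 1 H
  atom 3: C, bond orders sum to 4 (valence 4) → 0 H
  atom 4: C, bond orders sum to 4 (valence 4) → 0 H
  atom 5: S, bond orders sum to 1 (valence 2) → 1 H
  atom 6: C, bond orders sum to 4 (valence 4) → 0 H
  atom 7: O, bond orders sum to 1 (valence 2) → 1 H
  atom 8: C, bond orders sum to 3 (valence 4) → 1 H
  atom 9: C, bond orders sum to 4 (valence 4) → 0 H
  atom 10: C, bond orders sum to 3 (valence 4) → 1 H
  atom 11: O, bond orders sum to 1 (valence 2) → 1 H
Totals → C:7, H:6, O:3, S:1.
In Hill order: C7H6O3S.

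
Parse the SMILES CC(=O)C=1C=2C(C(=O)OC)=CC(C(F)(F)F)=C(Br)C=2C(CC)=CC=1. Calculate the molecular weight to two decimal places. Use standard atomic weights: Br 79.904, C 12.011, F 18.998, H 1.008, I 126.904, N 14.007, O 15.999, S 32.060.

403.19 g/mol

First, the molecular formula is C17H14BrF3O3 (counting implicit H from valence).
  Br: 1 × 79.904 = 79.904
  C: 17 × 12.011 = 204.187
  F: 3 × 18.998 = 56.994
  H: 14 × 1.008 = 14.112
  O: 3 × 15.999 = 47.997
Sum: 1×79.904 + 17×12.011 + 3×18.998 + 14×1.008 + 3×15.999 = 403.194 → 403.19 g/mol.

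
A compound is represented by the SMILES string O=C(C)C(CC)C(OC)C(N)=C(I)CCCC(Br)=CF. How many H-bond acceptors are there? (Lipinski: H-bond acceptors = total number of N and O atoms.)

3

N atoms: 1; O atoms: 2.
Lipinski HBA = 1 + 2 = 3.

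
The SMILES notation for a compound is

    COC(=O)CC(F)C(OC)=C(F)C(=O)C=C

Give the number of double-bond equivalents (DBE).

4

Degree of unsaturation = (number of rings) + (number of π bonds).
Ring closures in the SMILES: 0.
π bonds: 4 double bonds (each 1 DoU) → 4 DoU from unsaturation.
Total DoU = 0 + 4 = 4.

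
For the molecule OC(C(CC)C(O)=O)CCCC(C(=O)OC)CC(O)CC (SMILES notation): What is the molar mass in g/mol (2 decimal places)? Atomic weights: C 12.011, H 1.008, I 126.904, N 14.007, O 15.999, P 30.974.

First, the molecular formula is C15H28O6 (counting implicit H from valence).
  C: 15 × 12.011 = 180.165
  H: 28 × 1.008 = 28.224
  O: 6 × 15.999 = 95.994
Sum: 15×12.011 + 28×1.008 + 6×15.999 = 304.383 → 304.38 g/mol.

304.38 g/mol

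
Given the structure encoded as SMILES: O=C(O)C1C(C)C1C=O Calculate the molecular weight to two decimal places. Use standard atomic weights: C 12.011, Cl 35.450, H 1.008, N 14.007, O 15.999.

First, the molecular formula is C6H8O3 (counting implicit H from valence).
  C: 6 × 12.011 = 72.066
  H: 8 × 1.008 = 8.064
  O: 3 × 15.999 = 47.997
Sum: 6×12.011 + 8×1.008 + 3×15.999 = 128.127 → 128.13 g/mol.

128.13 g/mol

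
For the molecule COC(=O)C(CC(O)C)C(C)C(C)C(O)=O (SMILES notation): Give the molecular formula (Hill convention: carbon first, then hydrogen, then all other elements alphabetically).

Walk through each heavy atom and fill implicit hydrogens from standard valence (C 4, N 3, O 2, S 2, halogen 1):
  atom 1: C, bond orders sum to 1 (valence 4) → 3 H
  atom 2: O, bond orders sum to 2 (valence 2) → 0 H
  atom 3: C, bond orders sum to 4 (valence 4) → 0 H
  atom 4: O, bond orders sum to 2 (valence 2) → 0 H
  atom 5: C, bond orders sum to 3 (valence 4) → 1 H
  atom 6: C, bond orders sum to 2 (valence 4) → 2 H
  atom 7: C, bond orders sum to 3 (valence 4) → 1 H
  atom 8: O, bond orders sum to 1 (valence 2) → 1 H
  atom 9: C, bond orders sum to 1 (valence 4) → 3 H
  atom 10: C, bond orders sum to 3 (valence 4) → 1 H
  atom 11: C, bond orders sum to 1 (valence 4) → 3 H
  atom 12: C, bond orders sum to 3 (valence 4) → 1 H
  atom 13: C, bond orders sum to 1 (valence 4) → 3 H
  atom 14: C, bond orders sum to 4 (valence 4) → 0 H
  atom 15: O, bond orders sum to 1 (valence 2) → 1 H
  atom 16: O, bond orders sum to 2 (valence 2) → 0 H
Totals → C:11, H:20, O:5.
In Hill order: C11H20O5.

C11H20O5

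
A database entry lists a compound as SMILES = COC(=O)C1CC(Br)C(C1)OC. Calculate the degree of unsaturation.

2

Degree of unsaturation = (number of rings) + (number of π bonds).
Ring closures in the SMILES: 1.
π bonds: 1 double bond (each 1 DoU) → 1 DoU from unsaturation.
Total DoU = 1 + 1 = 2.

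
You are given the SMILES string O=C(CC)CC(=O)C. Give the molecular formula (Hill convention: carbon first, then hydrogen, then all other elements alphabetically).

C6H10O2

Walk through each heavy atom and fill implicit hydrogens from standard valence (C 4, N 3, O 2, S 2, halogen 1):
  atom 1: O, bond orders sum to 2 (valence 2) → 0 H
  atom 2: C, bond orders sum to 4 (valence 4) → 0 H
  atom 3: C, bond orders sum to 2 (valence 4) → 2 H
  atom 4: C, bond orders sum to 1 (valence 4) → 3 H
  atom 5: C, bond orders sum to 2 (valence 4) → 2 H
  atom 6: C, bond orders sum to 4 (valence 4) → 0 H
  atom 7: O, bond orders sum to 2 (valence 2) → 0 H
  atom 8: C, bond orders sum to 1 (valence 4) → 3 H
Totals → C:6, H:10, O:2.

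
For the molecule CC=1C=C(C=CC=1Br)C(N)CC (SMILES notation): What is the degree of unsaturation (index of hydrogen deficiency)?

4

Degree of unsaturation = (number of rings) + (number of π bonds).
Ring closures in the SMILES: 1.
π bonds: 3 double bonds (each 1 DoU) → 3 DoU from unsaturation.
Total DoU = 1 + 3 = 4.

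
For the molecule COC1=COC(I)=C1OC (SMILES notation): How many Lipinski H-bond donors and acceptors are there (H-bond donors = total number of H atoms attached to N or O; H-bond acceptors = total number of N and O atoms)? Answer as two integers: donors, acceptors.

Donors: find every N or O and count the H atoms it carries.
  atom 2 (O): bond orders sum to 2 → 0 H
  atom 5 (O): bond orders sum to 2 → 0 H
  atom 9 (O): bond orders sum to 2 → 0 H
Lipinski HBD = 0.
Acceptors: N atoms = 0, O atoms = 3 → HBA = 3.

0, 3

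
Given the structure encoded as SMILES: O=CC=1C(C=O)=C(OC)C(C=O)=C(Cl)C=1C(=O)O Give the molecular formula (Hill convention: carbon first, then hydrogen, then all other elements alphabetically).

C11H7ClO6

Walk through each heavy atom and fill implicit hydrogens from standard valence (C 4, N 3, O 2, S 2, halogen 1):
  atom 1: O, bond orders sum to 2 (valence 2) → 0 H
  atom 2: C, bond orders sum to 3 (valence 4) → 1 H
  atom 3: C, bond orders sum to 4 (valence 4) → 0 H
  atom 4: C, bond orders sum to 4 (valence 4) → 0 H
  atom 5: C, bond orders sum to 3 (valence 4) → 1 H
  atom 6: O, bond orders sum to 2 (valence 2) → 0 H
  atom 7: C, bond orders sum to 4 (valence 4) → 0 H
  atom 8: O, bond orders sum to 2 (valence 2) → 0 H
  atom 9: C, bond orders sum to 1 (valence 4) → 3 H
  atom 10: C, bond orders sum to 4 (valence 4) → 0 H
  atom 11: C, bond orders sum to 3 (valence 4) → 1 H
  atom 12: O, bond orders sum to 2 (valence 2) → 0 H
  atom 13: C, bond orders sum to 4 (valence 4) → 0 H
  atom 14: Cl (halogen, monovalent) → 0 H
  atom 15: C, bond orders sum to 4 (valence 4) → 0 H
  atom 16: C, bond orders sum to 4 (valence 4) → 0 H
  atom 17: O, bond orders sum to 2 (valence 2) → 0 H
  atom 18: O, bond orders sum to 1 (valence 2) → 1 H
Totals → C:11, H:7, Cl:1, O:6.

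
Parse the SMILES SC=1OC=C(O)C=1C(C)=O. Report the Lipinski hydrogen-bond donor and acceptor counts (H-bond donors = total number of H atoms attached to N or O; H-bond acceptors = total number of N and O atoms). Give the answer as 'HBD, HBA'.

Donors: find every N or O and count the H atoms it carries.
  atom 3 (O): bond orders sum to 2 → 0 H
  atom 6 (O): bond orders sum to 1 → 1 H
  atom 10 (O): bond orders sum to 2 → 0 H
Lipinski HBD = 1.
Acceptors: N atoms = 0, O atoms = 3 → HBA = 3.

1, 3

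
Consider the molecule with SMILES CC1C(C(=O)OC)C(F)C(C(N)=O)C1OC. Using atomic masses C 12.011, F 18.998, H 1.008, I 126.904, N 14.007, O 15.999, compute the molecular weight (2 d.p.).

233.24 g/mol

First, the molecular formula is C10H16FNO4 (counting implicit H from valence).
  C: 10 × 12.011 = 120.110
  F: 1 × 18.998 = 18.998
  H: 16 × 1.008 = 16.128
  N: 1 × 14.007 = 14.007
  O: 4 × 15.999 = 63.996
Sum: 10×12.011 + 1×18.998 + 16×1.008 + 1×14.007 + 4×15.999 = 233.239 → 233.24 g/mol.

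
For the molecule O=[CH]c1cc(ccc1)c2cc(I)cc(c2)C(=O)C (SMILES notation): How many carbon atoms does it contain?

Count every carbon token in the SMILES (each C, including those in ring-closure positions and inside branches).
Carbon count: 15.

15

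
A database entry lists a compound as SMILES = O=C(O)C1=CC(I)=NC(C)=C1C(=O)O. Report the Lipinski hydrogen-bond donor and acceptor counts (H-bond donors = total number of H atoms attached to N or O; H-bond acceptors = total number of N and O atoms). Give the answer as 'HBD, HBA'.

Donors: find every N or O and count the H atoms it carries.
  atom 1 (O): bond orders sum to 2 → 0 H
  atom 3 (O): bond orders sum to 1 → 1 H
  atom 8 (N): bond orders sum to 3 → 0 H
  atom 13 (O): bond orders sum to 2 → 0 H
  atom 14 (O): bond orders sum to 1 → 1 H
Lipinski HBD = 2.
Acceptors: N atoms = 1, O atoms = 4 → HBA = 5.

2, 5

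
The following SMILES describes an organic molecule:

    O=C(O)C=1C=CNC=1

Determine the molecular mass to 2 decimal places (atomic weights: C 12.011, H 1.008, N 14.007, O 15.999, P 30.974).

111.10 g/mol

First, the molecular formula is C5H5NO2 (counting implicit H from valence).
  C: 5 × 12.011 = 60.055
  H: 5 × 1.008 = 5.040
  N: 1 × 14.007 = 14.007
  O: 2 × 15.999 = 31.998
Sum: 5×12.011 + 5×1.008 + 1×14.007 + 2×15.999 = 111.100 → 111.10 g/mol.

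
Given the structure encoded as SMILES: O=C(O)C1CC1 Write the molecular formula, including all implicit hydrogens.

C4H6O2

Walk through each heavy atom and fill implicit hydrogens from standard valence (C 4, N 3, O 2, S 2, halogen 1):
  atom 1: O, bond orders sum to 2 (valence 2) → 0 H
  atom 2: C, bond orders sum to 4 (valence 4) → 0 H
  atom 3: O, bond orders sum to 1 (valence 2) → 1 H
  atom 4: C, bond orders sum to 3 (valence 4) → 1 H
  atom 5: C, bond orders sum to 2 (valence 4) → 2 H
  atom 6: C, bond orders sum to 2 (valence 4) → 2 H
Totals → C:4, H:6, O:2.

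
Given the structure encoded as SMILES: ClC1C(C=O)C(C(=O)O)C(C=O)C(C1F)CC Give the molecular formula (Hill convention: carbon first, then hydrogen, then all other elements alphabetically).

Walk through each heavy atom and fill implicit hydrogens from standard valence (C 4, N 3, O 2, S 2, halogen 1):
  atom 1: Cl (halogen, monovalent) → 0 H
  atom 2: C, bond orders sum to 3 (valence 4) → 1 H
  atom 3: C, bond orders sum to 3 (valence 4) → 1 H
  atom 4: C, bond orders sum to 3 (valence 4) → 1 H
  atom 5: O, bond orders sum to 2 (valence 2) → 0 H
  atom 6: C, bond orders sum to 3 (valence 4) → 1 H
  atom 7: C, bond orders sum to 4 (valence 4) → 0 H
  atom 8: O, bond orders sum to 2 (valence 2) → 0 H
  atom 9: O, bond orders sum to 1 (valence 2) → 1 H
  atom 10: C, bond orders sum to 3 (valence 4) → 1 H
  atom 11: C, bond orders sum to 3 (valence 4) → 1 H
  atom 12: O, bond orders sum to 2 (valence 2) → 0 H
  atom 13: C, bond orders sum to 3 (valence 4) → 1 H
  atom 14: C, bond orders sum to 3 (valence 4) → 1 H
  atom 15: F (halogen, monovalent) → 0 H
  atom 16: C, bond orders sum to 2 (valence 4) → 2 H
  atom 17: C, bond orders sum to 1 (valence 4) → 3 H
Totals → C:11, H:14, Cl:1, F:1, O:4.
In Hill order: C11H14ClFO4.

C11H14ClFO4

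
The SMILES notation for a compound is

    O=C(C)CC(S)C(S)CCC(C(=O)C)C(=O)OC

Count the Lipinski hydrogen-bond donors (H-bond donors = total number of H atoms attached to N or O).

0

Donors: find every N or O and count the H atoms it carries.
  atom 1 (O): bond orders sum to 2 → 0 H
  atom 13 (O): bond orders sum to 2 → 0 H
  atom 16 (O): bond orders sum to 2 → 0 H
  atom 17 (O): bond orders sum to 2 → 0 H
Lipinski HBD = 0.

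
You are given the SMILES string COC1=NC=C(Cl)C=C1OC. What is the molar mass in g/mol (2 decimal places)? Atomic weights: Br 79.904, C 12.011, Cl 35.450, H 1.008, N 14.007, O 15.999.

173.60 g/mol

First, the molecular formula is C7H8ClNO2 (counting implicit H from valence).
  C: 7 × 12.011 = 84.077
  Cl: 1 × 35.450 = 35.450
  H: 8 × 1.008 = 8.064
  N: 1 × 14.007 = 14.007
  O: 2 × 15.999 = 31.998
Sum: 7×12.011 + 1×35.450 + 8×1.008 + 1×14.007 + 2×15.999 = 173.596 → 173.60 g/mol.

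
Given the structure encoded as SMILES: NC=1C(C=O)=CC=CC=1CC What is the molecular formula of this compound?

C9H11NO

Walk through each heavy atom and fill implicit hydrogens from standard valence (C 4, N 3, O 2, S 2, halogen 1):
  atom 1: N, bond orders sum to 1 (valence 3) → 2 H
  atom 2: C, bond orders sum to 4 (valence 4) → 0 H
  atom 3: C, bond orders sum to 4 (valence 4) → 0 H
  atom 4: C, bond orders sum to 3 (valence 4) → 1 H
  atom 5: O, bond orders sum to 2 (valence 2) → 0 H
  atom 6: C, bond orders sum to 3 (valence 4) → 1 H
  atom 7: C, bond orders sum to 3 (valence 4) → 1 H
  atom 8: C, bond orders sum to 3 (valence 4) → 1 H
  atom 9: C, bond orders sum to 4 (valence 4) → 0 H
  atom 10: C, bond orders sum to 2 (valence 4) → 2 H
  atom 11: C, bond orders sum to 1 (valence 4) → 3 H
Totals → C:9, H:11, N:1, O:1.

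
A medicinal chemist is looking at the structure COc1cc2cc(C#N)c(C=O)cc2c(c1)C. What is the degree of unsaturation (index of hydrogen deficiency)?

10

Molecular formula: C14H11NO2.
DoU = (2C + 2 + N − H − X) / 2, where X is the halogen count and O/S are ignored.
    = (2·14 + 2 + 1 − 11 − 0) / 2 = 20 / 2 = 10.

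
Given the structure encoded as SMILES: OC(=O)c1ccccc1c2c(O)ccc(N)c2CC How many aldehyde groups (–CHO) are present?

0

Scan the SMILES for the aldehyde motif — none present.
Groups that are present: 1 carboxylic acid, 1 hydroxyl, 1 primary amine.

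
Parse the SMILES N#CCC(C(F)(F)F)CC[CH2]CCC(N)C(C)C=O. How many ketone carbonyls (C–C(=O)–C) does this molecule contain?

Scan the SMILES for the ketone motif — none present.
Groups that are present: 1 aldehyde, 1 nitrile, 1 primary amine.

0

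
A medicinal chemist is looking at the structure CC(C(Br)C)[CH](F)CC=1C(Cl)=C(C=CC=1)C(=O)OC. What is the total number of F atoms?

Scan the SMILES for F atoms (remember two-letter symbols like Cl and Br are single atoms).
Fluorine count: 1.

1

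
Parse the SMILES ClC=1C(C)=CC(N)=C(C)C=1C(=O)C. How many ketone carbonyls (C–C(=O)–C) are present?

The ketone motif appears at heavy-atom position 11 in the SMILES.
Other groups present: 1 primary amine.
Ketone count: 1.

1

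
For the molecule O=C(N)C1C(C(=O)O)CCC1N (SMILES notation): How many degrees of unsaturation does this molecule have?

Degree of unsaturation = (number of rings) + (number of π bonds).
Ring closures in the SMILES: 1.
π bonds: 2 double bonds (each 1 DoU) → 2 DoU from unsaturation.
Total DoU = 1 + 2 = 3.

3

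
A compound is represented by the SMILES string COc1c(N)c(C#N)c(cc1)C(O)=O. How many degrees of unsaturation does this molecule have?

7

Molecular formula: C9H8N2O3.
DoU = (2C + 2 + N − H − X) / 2, where X is the halogen count and O/S are ignored.
    = (2·9 + 2 + 2 − 8 − 0) / 2 = 14 / 2 = 7.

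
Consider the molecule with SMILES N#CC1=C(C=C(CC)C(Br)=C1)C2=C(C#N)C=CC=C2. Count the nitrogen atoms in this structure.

Scan the SMILES for N atoms (remember two-letter symbols like Cl and Br are single atoms).
Nitrogen count: 2.

2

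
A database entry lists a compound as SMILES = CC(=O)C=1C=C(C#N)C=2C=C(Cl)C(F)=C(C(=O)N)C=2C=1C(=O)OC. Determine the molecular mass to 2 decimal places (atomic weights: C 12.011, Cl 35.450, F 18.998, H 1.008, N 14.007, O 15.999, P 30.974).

348.71 g/mol

First, the molecular formula is C16H10ClFN2O4 (counting implicit H from valence).
  C: 16 × 12.011 = 192.176
  Cl: 1 × 35.450 = 35.450
  F: 1 × 18.998 = 18.998
  H: 10 × 1.008 = 10.080
  N: 2 × 14.007 = 28.014
  O: 4 × 15.999 = 63.996
Sum: 16×12.011 + 1×35.450 + 1×18.998 + 10×1.008 + 2×14.007 + 4×15.999 = 348.714 → 348.71 g/mol.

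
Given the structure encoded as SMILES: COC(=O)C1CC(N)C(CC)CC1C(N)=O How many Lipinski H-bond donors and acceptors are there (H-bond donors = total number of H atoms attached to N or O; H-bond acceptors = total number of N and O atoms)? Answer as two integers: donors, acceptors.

Donors: find every N or O and count the H atoms it carries.
  atom 2 (O): bond orders sum to 2 → 0 H
  atom 4 (O): bond orders sum to 2 → 0 H
  atom 8 (N): bond orders sum to 1 → 2 H
  atom 15 (N): bond orders sum to 1 → 2 H
  atom 16 (O): bond orders sum to 2 → 0 H
Lipinski HBD = 4.
Acceptors: N atoms = 2, O atoms = 3 → HBA = 5.

4, 5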